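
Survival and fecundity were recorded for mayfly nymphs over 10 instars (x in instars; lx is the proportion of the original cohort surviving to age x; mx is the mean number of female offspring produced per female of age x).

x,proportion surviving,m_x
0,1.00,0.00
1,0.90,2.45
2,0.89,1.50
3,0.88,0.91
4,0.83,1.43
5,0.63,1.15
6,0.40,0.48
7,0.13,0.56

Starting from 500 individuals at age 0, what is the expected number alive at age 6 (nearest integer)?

Expected survivors = N0 · l_6 = 500 × 0.40 = 200 → 200

200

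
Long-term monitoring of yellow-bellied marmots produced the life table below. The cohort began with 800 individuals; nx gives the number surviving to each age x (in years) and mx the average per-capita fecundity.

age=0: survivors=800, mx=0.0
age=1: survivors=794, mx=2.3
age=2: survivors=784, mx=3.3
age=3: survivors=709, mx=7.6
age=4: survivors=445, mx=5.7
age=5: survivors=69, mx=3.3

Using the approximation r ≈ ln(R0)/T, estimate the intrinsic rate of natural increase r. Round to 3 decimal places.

lx = nx/n0 = nx/800: 1, 0.9925, 0.98, 0.88625, 0.55625, 0.08625
R0 = Σ lx·mx = 0 + 2.28275 + 3.234 + 6.7355… + 3.17063… + 0.28463… = 15.7075
Σ x·lx·mx = 43.062875; T = 43.062875/15.7075 = 2.74155…
r ≈ ln(R0)/T = ln(15.7075)/2.74155… = 1.00459… → 1.005

1.005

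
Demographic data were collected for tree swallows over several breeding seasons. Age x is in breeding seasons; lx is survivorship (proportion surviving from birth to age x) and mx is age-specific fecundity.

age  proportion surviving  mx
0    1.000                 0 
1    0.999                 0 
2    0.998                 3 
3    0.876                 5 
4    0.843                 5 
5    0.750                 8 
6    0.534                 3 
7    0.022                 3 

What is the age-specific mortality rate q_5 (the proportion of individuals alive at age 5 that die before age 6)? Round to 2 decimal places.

q_5 = (l_5 − l_6) / l_5 = (0.75 − 0.534) / 0.75
     = 0.216 / 0.75 = 0.288 → 0.29

0.29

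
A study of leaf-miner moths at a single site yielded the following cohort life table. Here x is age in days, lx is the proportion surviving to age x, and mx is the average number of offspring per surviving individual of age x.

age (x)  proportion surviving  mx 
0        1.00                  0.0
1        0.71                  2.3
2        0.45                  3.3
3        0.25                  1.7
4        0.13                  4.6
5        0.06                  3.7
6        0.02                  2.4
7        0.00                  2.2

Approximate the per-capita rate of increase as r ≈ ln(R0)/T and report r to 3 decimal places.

R0 = Σ lx·mx = 0 + 1.633 + 1.485 + 0.425 + 0.598 + 0.222 + 0.048 + 0 = 4.411
Σ x·lx·mx = 9.668; T = 9.668/4.411 = 2.19179…
r ≈ ln(R0)/T = ln(4.411)/2.19179… = 0.67712… → 0.677

0.677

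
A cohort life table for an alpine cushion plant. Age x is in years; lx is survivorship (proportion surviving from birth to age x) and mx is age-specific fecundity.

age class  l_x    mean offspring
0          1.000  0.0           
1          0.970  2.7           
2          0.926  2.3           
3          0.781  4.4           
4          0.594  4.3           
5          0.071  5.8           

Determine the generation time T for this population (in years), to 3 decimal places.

2.642

lx·mx: 0, 2.619, 2.1298, 3.4364, 2.5542, 0.4118 → R0 = 11.1512
x·lx·mx: 0, 2.619, 4.2596, 10.3092, 10.2168, 2.059 → Σ = 29.4636
T = 29.4636 / 11.1512 = 2.642191… → 2.642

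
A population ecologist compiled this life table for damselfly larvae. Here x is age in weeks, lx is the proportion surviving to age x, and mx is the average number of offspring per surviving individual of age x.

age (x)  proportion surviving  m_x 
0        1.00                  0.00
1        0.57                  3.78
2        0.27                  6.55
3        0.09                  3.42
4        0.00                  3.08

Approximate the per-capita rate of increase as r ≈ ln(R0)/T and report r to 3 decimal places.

R0 = Σ lx·mx = 0 + 2.1546 + 1.7685 + 0.3078 + 0 = 4.2309
Σ x·lx·mx = 6.615; T = 6.615/4.2309 = 1.5635…
r ≈ ln(R0)/T = ln(4.2309)/1.5635… = 0.92256… → 0.923

0.923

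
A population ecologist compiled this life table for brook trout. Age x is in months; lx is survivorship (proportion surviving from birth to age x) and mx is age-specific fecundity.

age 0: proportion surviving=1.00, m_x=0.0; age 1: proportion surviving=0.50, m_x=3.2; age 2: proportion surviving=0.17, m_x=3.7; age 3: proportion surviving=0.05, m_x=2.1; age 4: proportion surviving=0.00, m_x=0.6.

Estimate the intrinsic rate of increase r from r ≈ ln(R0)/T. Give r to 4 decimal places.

0.6235

R0 = Σ lx·mx = 0 + 1.6 + 0.629 + 0.105 + 0 = 2.334
Σ x·lx·mx = 3.173; T = 3.173/2.334 = 1.35947…
r ≈ ln(R0)/T = ln(2.334)/1.35947… = 0.623467… → 0.6235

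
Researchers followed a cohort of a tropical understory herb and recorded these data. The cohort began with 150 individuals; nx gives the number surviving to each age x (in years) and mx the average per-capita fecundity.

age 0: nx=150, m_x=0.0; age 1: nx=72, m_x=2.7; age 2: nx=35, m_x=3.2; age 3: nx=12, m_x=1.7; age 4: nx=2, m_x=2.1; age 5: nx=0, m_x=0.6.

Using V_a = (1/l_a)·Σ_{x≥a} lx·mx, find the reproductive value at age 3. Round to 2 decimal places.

lx = nx/n0 = nx/150: 1, 0.48, 0.23333…, 0.08, 0.01333…, 0
lx·mx for x ≥ 3: 0.136, 0.028…, 0 → sum = 0.164…
V_3 = 0.164… / l_3 = 0.164… / 0.08 = 2.05… → 2.05

2.05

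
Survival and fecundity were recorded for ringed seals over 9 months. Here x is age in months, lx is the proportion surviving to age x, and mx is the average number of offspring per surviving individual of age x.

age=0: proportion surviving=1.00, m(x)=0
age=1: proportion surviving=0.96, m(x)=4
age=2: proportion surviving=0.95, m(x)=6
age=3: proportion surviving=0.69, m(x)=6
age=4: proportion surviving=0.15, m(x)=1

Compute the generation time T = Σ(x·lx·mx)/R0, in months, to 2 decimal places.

2.04

lx·mx: 0, 3.84, 5.7, 4.14, 0.15 → R0 = 13.83
x·lx·mx: 0, 3.84, 11.4, 12.42, 0.6 → Σ = 28.26
T = 28.26 / 13.83 = 2.043384… → 2.04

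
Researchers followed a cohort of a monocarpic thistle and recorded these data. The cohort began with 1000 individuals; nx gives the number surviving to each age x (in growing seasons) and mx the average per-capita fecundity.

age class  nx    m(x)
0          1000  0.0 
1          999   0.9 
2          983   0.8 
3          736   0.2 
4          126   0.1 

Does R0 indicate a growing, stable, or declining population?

growing

lx = nx/n0 = nx/1000: 1, 0.999, 0.983, 0.736, 0.126
R0 = Σ lx·mx = 0 + 0.8991 + 0.7864 + 0.1472 + 0.0126 = 1.8453
R0 > 1, so the population is growing.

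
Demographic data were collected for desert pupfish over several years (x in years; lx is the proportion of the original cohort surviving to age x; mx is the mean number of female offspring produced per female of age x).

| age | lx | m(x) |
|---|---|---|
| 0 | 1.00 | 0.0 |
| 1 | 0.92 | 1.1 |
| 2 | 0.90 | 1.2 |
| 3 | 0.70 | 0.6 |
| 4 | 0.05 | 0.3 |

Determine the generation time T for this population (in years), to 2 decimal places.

lx·mx: 0, 1.012, 1.08, 0.42, 0.015 → R0 = 2.527
x·lx·mx: 0, 1.012, 2.16, 1.26, 0.06 → Σ = 4.492
T = 4.492 / 2.527 = 1.777602… → 1.78

1.78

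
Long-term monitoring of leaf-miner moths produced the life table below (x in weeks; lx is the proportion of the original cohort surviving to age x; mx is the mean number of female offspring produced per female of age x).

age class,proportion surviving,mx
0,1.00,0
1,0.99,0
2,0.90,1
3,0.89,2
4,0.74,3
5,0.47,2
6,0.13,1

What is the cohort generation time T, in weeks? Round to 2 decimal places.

lx·mx: 0, 0, 0.9, 1.78, 2.22, 0.94, 0.13 → R0 = 5.97
x·lx·mx: 0, 0, 1.8, 5.34, 8.88, 4.7, 0.78 → Σ = 21.5
T = 21.5 / 5.97 = 3.60134… → 3.60

3.60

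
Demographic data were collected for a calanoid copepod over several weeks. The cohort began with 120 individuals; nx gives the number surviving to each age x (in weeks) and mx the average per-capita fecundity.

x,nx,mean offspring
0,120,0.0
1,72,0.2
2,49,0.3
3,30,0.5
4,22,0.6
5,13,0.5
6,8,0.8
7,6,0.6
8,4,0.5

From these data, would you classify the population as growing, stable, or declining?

lx = nx/n0 = nx/120: 1, 0.6, 0.40833…, 0.25, 0.18333…, 0.10833…, 0.06667…, 0.05, 0.03333…
R0 = Σ lx·mx = 0 + 0.12 + 0.1225… + 0.125 + 0.11… + 0.054167… + 0.053333… + 0.03 + 0.016667… = 0.631667…
R0 < 1, so the population is declining.

declining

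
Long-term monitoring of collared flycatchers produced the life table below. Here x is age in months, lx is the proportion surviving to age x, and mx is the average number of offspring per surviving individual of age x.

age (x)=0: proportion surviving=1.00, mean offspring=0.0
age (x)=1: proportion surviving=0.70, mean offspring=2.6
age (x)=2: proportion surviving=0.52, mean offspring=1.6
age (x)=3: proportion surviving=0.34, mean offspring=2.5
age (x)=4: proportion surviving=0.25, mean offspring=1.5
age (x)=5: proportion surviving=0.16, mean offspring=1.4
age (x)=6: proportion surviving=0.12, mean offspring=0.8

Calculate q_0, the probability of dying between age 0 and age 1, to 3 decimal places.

0.300

q_0 = (l_0 − l_1) / l_0 = (1 − 0.7) / 1
     = 0.3 / 1 = 0.3 → 0.300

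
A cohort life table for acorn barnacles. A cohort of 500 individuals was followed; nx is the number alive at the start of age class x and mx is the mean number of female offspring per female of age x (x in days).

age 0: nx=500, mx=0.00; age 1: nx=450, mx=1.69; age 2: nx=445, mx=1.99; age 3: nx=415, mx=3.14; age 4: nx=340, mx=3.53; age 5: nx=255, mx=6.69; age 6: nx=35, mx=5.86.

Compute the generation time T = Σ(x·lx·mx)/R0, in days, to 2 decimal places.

3.47

lx = nx/n0 = nx/500: 1, 0.9, 0.89, 0.83, 0.68, 0.51, 0.07
lx·mx: 0, 1.521, 1.7711, 2.6062, 2.4004, 3.4119, 0.4102 → R0 = 12.1208
x·lx·mx: 0, 1.521, 3.5422, 7.8186, 9.6016, 17.0595, 2.4612 → Σ = 42.0041
T = 42.0041 / 12.1208 = 3.465456… → 3.47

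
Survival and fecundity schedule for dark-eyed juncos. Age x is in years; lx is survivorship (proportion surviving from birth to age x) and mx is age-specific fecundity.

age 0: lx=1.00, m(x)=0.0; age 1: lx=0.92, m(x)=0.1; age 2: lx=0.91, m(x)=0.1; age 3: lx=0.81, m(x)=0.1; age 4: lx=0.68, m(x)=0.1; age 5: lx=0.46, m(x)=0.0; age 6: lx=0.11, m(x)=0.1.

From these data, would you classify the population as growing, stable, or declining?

declining

R0 = Σ lx·mx = 0 + 0.092 + 0.091 + 0.081 + 0.068 + 0 + 0.011 = 0.343
R0 < 1, so the population is declining.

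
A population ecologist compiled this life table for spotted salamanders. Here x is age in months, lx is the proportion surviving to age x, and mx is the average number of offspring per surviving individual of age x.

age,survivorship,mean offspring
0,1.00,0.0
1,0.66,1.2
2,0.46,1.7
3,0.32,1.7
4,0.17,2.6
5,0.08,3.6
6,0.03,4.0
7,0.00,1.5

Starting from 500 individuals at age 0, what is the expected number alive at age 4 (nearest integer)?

Expected survivors = N0 · l_4 = 500 × 0.17 = 85 → 85

85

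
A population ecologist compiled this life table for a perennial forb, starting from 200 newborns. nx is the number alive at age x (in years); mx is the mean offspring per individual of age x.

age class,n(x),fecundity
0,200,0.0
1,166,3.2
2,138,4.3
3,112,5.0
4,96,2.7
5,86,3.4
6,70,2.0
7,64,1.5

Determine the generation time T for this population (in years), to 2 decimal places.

3.00

lx = nx/n0 = nx/200: 1, 0.83, 0.69, 0.56, 0.48, 0.43, 0.35, 0.32
lx·mx: 0, 2.656, 2.967, 2.8, 1.296, 1.462, 0.7, 0.48 → R0 = 12.361
x·lx·mx: 0, 2.656, 5.934, 8.4, 5.184, 7.31, 4.2, 3.36 → Σ = 37.044
T = 37.044 / 12.361 = 2.996845… → 3.00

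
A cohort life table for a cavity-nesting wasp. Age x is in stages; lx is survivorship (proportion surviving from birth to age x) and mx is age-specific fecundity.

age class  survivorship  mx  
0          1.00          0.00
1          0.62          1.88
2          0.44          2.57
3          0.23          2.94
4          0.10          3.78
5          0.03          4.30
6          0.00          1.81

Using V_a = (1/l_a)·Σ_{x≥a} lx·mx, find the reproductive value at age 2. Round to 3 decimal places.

5.259

lx·mx for x ≥ 2: 1.1308, 0.6762, 0.378, 0.129, 0 → sum = 2.314
V_2 = 2.314 / l_2 = 2.314 / 0.44 = 5.259091… → 5.259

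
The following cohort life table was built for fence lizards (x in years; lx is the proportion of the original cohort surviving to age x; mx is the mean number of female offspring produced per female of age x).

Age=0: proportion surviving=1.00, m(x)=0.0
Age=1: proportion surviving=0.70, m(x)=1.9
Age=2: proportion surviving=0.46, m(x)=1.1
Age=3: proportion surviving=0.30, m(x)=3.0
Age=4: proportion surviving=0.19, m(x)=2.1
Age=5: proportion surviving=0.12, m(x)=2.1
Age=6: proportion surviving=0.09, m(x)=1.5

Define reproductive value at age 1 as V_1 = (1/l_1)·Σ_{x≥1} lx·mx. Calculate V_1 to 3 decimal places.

5.031

lx·mx for x ≥ 1: 1.33, 0.506, 0.9, 0.399, 0.252, 0.135 → sum = 3.522
V_1 = 3.522 / l_1 = 3.522 / 0.7 = 5.031429… → 5.031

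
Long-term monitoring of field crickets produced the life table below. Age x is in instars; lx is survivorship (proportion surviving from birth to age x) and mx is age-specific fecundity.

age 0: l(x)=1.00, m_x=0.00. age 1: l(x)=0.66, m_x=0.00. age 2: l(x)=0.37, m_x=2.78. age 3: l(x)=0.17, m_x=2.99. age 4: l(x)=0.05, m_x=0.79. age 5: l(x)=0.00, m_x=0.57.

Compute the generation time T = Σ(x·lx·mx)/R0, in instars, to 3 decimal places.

lx·mx: 0, 0, 1.0286, 0.5083, 0.0395, 0 → R0 = 1.5764
x·lx·mx: 0, 0, 2.0572, 1.5249, 0.158, 0 → Σ = 3.7401
T = 3.7401 / 1.5764 = 2.372558… → 2.373

2.373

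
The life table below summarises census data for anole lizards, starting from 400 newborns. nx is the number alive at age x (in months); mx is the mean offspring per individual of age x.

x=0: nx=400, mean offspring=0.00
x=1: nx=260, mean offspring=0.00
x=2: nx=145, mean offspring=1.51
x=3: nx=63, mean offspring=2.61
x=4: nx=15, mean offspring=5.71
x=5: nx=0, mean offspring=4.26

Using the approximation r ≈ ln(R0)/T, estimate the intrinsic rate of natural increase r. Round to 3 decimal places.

0.059

lx = nx/n0 = nx/400: 1, 0.65, 0.3625, 0.1575, 0.0375, 0
R0 = Σ lx·mx = 0 + 0 + 0.54738… + 0.41108… + 0.21413… + 0 = 1.172575
Σ x·lx·mx = 3.184475; T = 3.184475/1.172575 = 2.7158…
r ≈ ln(R0)/T = ln(1.172575)/2.7158… = 0.05862… → 0.059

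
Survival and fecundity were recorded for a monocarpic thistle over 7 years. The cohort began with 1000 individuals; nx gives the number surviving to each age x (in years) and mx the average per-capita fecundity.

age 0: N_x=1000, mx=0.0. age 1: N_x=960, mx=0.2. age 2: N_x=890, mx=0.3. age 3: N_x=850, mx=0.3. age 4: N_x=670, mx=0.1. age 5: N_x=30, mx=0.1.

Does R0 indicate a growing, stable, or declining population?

lx = nx/n0 = nx/1000: 1, 0.96, 0.89, 0.85, 0.67, 0.03
R0 = Σ lx·mx = 0 + 0.192 + 0.267 + 0.255 + 0.067 + 0.003 = 0.784
R0 < 1, so the population is declining.

declining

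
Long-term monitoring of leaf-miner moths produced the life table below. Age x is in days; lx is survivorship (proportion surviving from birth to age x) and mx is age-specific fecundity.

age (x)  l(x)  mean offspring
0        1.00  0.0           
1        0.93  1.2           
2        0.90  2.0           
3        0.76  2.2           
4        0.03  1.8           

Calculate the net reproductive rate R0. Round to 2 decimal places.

4.64

lx·mx by age: 0, 1.116, 1.8, 1.672, 0.054
R0 = Σ lx·mx = 4.642 → 4.64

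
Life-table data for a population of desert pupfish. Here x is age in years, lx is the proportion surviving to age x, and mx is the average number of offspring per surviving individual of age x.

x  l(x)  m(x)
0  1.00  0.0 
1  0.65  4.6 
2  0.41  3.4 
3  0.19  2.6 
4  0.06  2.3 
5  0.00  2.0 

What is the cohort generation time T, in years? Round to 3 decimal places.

1.557

lx·mx: 0, 2.99, 1.394, 0.494, 0.138, 0 → R0 = 5.016
x·lx·mx: 0, 2.99, 2.788, 1.482, 0.552, 0 → Σ = 7.812
T = 7.812 / 5.016 = 1.557416… → 1.557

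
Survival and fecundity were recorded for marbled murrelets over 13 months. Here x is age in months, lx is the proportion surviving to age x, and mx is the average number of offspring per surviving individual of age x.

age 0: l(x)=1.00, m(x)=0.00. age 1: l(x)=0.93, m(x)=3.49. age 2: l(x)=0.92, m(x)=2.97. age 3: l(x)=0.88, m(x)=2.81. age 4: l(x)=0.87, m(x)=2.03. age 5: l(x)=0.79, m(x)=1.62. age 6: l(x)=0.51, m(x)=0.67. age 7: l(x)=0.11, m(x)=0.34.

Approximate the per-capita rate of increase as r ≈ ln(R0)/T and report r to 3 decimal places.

0.921

R0 = Σ lx·mx = 0 + 3.2457 + 2.7324 + 2.4728 + 1.7661 + 1.2798 + 0.3417 + 0.0374 = 11.8759
Σ x·lx·mx = 31.9043; T = 31.9043/11.8759 = 2.68647…
r ≈ ln(R0)/T = ln(11.8759)/2.68647… = 0.9211… → 0.921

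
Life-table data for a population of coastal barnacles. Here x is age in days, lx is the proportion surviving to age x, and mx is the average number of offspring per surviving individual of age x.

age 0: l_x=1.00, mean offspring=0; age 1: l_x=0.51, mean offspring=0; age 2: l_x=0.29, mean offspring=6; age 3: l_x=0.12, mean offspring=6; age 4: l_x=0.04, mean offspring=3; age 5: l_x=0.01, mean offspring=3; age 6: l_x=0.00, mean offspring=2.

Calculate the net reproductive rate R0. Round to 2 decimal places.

2.61

lx·mx by age: 0, 0, 1.74, 0.72, 0.12, 0.03, 0
R0 = Σ lx·mx = 2.61 → 2.61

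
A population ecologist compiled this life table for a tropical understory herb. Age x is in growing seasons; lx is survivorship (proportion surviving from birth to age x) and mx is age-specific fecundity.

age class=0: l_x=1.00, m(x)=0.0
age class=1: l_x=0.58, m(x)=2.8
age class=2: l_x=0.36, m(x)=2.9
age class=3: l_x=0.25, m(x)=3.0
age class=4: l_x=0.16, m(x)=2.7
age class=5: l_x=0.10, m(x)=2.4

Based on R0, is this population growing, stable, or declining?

growing

R0 = Σ lx·mx = 0 + 1.624 + 1.044 + 0.75 + 0.432 + 0.24 = 4.09
R0 > 1, so the population is growing.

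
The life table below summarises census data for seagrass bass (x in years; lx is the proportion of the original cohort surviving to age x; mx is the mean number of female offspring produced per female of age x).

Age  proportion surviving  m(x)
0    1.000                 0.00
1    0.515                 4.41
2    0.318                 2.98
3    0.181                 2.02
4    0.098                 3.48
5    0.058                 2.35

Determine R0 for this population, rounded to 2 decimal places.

lx·mx by age: 0, 2.27115, 0.94764, 0.36562, 0.34104, 0.1363
R0 = Σ lx·mx = 4.06175 → 4.06

4.06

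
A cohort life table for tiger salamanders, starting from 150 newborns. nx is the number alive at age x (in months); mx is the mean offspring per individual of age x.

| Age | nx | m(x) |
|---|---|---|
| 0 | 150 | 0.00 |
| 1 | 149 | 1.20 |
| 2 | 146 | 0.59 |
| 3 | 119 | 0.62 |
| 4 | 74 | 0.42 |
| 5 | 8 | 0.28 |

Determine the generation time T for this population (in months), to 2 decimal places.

1.90

lx = nx/n0 = nx/150: 1, 0.99333…, 0.97333…, 0.79333…, 0.49333…, 0.05333…
lx·mx: 0, 1.192…, 0.574267…, 0.491867…, 0.2072…, 0.014933… → R0 = 2.480267…
x·lx·mx: 0, 1.192…, 1.148533…, 1.4756…, 0.8288…, 0.074667… → Σ = 4.7196…
T = 4.7196… / 2.480267… = 1.90286… → 1.90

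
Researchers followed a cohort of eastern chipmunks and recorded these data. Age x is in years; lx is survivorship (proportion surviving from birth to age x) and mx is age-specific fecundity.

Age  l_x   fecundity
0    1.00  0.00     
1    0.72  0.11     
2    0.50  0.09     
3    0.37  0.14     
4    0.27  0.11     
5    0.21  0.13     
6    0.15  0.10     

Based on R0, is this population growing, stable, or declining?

declining

R0 = Σ lx·mx = 0 + 0.0792 + 0.045 + 0.0518 + 0.0297 + 0.0273 + 0.015 = 0.248
R0 < 1, so the population is declining.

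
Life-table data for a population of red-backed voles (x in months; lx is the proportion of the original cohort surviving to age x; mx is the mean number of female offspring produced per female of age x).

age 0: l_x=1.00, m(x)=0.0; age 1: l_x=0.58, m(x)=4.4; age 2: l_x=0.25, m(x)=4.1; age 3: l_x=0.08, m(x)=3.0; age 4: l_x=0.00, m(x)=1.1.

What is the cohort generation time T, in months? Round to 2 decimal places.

lx·mx: 0, 2.552, 1.025, 0.24, 0 → R0 = 3.817
x·lx·mx: 0, 2.552, 2.05, 0.72, 0 → Σ = 5.322
T = 5.322 / 3.817 = 1.394289… → 1.39

1.39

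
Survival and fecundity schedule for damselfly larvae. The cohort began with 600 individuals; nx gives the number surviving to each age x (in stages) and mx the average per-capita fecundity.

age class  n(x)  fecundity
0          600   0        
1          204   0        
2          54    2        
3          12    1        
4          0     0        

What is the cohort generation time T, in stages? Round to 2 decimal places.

lx = nx/n0 = nx/600: 1, 0.34, 0.09, 0.02, 0
lx·mx: 0, 0, 0.18, 0.02, 0 → R0 = 0.2
x·lx·mx: 0, 0, 0.36, 0.06, 0 → Σ = 0.42
T = 0.42 / 0.2 = 2.1 → 2.10

2.10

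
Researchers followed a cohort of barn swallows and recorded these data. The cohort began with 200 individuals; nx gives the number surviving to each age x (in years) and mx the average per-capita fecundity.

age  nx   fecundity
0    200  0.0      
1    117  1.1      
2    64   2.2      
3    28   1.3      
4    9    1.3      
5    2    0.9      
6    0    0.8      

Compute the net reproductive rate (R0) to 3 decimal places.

lx = nx/n0 = nx/200: 1, 0.585, 0.32, 0.14, 0.045, 0.01, 0
lx·mx by age: 0, 0.6435, 0.704, 0.182, 0.0585, 0.009, 0
R0 = Σ lx·mx = 1.597 → 1.597

1.597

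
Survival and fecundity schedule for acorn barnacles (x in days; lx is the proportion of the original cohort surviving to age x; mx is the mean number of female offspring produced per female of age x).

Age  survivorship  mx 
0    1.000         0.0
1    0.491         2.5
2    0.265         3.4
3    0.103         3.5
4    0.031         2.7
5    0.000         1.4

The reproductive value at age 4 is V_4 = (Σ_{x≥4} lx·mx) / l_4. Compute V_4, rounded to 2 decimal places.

lx·mx for x ≥ 4: 0.0837, 0 → sum = 0.0837
V_4 = 0.0837 / l_4 = 0.0837 / 0.031 = 2.7 → 2.70

2.70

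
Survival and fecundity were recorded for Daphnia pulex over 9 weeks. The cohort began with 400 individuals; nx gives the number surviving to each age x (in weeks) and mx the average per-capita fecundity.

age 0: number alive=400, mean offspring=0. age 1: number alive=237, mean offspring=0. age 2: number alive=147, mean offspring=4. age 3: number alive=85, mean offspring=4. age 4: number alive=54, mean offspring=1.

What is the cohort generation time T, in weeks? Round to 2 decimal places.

2.46

lx = nx/n0 = nx/400: 1, 0.5925, 0.3675, 0.2125, 0.135
lx·mx: 0, 0, 1.47, 0.85, 0.135 → R0 = 2.455
x·lx·mx: 0, 0, 2.94, 2.55, 0.54 → Σ = 6.03
T = 6.03 / 2.455 = 2.456212… → 2.46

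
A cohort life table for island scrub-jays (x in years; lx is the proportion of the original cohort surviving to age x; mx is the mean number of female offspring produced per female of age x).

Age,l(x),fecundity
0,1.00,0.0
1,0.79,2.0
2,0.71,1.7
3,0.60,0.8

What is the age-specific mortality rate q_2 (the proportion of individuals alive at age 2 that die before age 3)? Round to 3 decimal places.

q_2 = (l_2 − l_3) / l_2 = (0.71 − 0.6) / 0.71
     = 0.11 / 0.71 = 0.15493… → 0.155

0.155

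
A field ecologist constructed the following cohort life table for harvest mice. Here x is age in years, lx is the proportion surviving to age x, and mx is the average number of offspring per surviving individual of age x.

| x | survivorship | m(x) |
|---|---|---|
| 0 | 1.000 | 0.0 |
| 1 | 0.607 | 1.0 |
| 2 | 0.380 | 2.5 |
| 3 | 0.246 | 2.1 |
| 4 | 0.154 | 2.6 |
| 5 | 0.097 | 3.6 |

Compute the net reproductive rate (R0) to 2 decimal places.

2.82

lx·mx by age: 0, 0.607, 0.95, 0.5166, 0.4004, 0.3492
R0 = Σ lx·mx = 2.8232 → 2.82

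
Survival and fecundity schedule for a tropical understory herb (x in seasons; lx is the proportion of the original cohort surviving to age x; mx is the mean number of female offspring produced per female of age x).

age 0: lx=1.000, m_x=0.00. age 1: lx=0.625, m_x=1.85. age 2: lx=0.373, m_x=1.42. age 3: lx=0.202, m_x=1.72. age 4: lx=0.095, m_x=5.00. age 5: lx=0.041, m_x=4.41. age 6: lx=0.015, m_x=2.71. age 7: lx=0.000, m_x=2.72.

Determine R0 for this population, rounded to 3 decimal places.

lx·mx by age: 0, 1.15625, 0.52966, 0.34744, 0.475, 0.18081, 0.04065, 0
R0 = Σ lx·mx = 2.72981 → 2.730

2.730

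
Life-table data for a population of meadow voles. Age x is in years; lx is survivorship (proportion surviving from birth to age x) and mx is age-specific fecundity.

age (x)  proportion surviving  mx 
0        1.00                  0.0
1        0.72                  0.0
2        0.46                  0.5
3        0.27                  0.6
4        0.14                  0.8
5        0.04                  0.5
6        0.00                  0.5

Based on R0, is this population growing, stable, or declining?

declining

R0 = Σ lx·mx = 0 + 0 + 0.23 + 0.162 + 0.112 + 0.02 + 0 = 0.524
R0 < 1, so the population is declining.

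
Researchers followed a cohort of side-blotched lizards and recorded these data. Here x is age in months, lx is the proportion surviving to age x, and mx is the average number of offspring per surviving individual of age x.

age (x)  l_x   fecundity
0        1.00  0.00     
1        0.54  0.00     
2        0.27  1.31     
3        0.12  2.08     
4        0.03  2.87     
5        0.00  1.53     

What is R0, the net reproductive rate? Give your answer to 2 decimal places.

lx·mx by age: 0, 0, 0.3537, 0.2496, 0.0861, 0
R0 = Σ lx·mx = 0.6894 → 0.69

0.69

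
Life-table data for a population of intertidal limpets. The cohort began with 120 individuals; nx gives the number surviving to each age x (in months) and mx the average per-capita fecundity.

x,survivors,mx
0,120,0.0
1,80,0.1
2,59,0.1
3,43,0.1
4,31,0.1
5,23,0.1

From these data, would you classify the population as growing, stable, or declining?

declining

lx = nx/n0 = nx/120: 1, 0.66667…, 0.49167…, 0.35833…, 0.25833…, 0.19167…
R0 = Σ lx·mx = 0 + 0.066667… + 0.049167… + 0.035833… + 0.025833… + 0.019167… = 0.196667…
R0 < 1, so the population is declining.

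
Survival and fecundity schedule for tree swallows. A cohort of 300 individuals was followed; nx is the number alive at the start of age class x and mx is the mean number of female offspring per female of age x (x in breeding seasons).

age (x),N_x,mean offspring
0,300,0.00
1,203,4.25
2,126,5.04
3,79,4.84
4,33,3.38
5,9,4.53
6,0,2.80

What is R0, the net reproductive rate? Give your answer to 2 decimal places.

lx = nx/n0 = nx/300: 1, 0.67667…, 0.42, 0.26333…, 0.11, 0.03, 0
lx·mx by age: 0, 2.875833…, 2.1168, 1.274533…, 0.3718, 0.1359, 0
R0 = Σ lx·mx = 6.774867… → 6.77

6.77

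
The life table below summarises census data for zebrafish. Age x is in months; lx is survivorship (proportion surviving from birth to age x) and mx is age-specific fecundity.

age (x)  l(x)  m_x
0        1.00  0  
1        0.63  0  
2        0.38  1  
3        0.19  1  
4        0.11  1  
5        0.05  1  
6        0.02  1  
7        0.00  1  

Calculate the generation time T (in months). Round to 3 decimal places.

2.853

lx·mx: 0, 0, 0.38, 0.19, 0.11, 0.05, 0.02, 0 → R0 = 0.75
x·lx·mx: 0, 0, 0.76, 0.57, 0.44, 0.25, 0.12, 0 → Σ = 2.14
T = 2.14 / 0.75 = 2.853333… → 2.853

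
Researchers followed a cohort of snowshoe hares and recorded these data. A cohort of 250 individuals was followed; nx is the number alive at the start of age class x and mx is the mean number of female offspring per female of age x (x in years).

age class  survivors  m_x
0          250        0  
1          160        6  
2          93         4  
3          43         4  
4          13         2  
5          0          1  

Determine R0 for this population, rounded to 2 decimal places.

6.12

lx = nx/n0 = nx/250: 1, 0.64, 0.372, 0.172, 0.052, 0
lx·mx by age: 0, 3.84, 1.488, 0.688, 0.104, 0
R0 = Σ lx·mx = 6.12 → 6.12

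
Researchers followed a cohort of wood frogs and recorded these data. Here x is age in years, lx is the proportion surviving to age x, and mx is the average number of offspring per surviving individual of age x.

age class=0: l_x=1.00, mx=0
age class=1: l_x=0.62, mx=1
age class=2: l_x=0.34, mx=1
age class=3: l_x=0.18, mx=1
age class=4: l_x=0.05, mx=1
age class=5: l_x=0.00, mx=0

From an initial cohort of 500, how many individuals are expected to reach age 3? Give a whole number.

Expected survivors = N0 · l_3 = 500 × 0.18 = 90 → 90

90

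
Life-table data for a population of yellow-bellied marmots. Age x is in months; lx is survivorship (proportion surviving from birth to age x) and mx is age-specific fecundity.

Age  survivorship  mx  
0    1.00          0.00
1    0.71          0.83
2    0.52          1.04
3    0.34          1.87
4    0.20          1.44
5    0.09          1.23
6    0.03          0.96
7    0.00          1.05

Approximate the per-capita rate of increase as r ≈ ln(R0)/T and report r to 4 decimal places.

R0 = Σ lx·mx = 0 + 0.5893 + 0.5408 + 0.6358 + 0.288 + 0.1107 + 0.0288 + 0 = 2.1934
Σ x·lx·mx = 5.4566; T = 5.4566/2.1934 = 2.48774…
r ≈ ln(R0)/T = ln(2.1934)/2.48774… = 0.31573… → 0.3157

0.3157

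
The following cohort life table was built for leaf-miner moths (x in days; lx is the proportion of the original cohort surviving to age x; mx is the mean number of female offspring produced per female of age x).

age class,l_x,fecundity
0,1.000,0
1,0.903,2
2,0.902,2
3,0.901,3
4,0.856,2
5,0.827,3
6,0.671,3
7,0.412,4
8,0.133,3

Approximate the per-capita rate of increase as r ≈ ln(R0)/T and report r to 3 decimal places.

R0 = Σ lx·mx = 0 + 1.806 + 1.804 + 2.703 + 1.712 + 2.481 + 2.013 + 1.648 + 0.399 = 14.566
Σ x·lx·mx = 59.582; T = 59.582/14.566 = 4.09048…
r ≈ ln(R0)/T = ln(14.566)/4.09048… = 0.65486… → 0.655

0.655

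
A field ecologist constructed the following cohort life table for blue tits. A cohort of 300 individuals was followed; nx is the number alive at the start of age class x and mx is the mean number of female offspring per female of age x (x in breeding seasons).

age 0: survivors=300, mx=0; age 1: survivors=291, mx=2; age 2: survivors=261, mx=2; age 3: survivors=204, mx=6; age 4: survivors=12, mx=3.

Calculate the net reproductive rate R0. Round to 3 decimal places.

lx = nx/n0 = nx/300: 1, 0.97, 0.87, 0.68, 0.04
lx·mx by age: 0, 1.94, 1.74, 4.08, 0.12
R0 = Σ lx·mx = 7.88 → 7.880

7.880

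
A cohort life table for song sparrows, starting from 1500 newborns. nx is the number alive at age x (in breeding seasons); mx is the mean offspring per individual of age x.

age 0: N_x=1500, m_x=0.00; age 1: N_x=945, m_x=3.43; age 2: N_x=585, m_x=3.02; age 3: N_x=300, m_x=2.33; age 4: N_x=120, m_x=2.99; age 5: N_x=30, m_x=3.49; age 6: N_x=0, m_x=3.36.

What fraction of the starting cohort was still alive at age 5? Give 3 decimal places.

l_5 = n_5/n_0 = 30/1500 = 0.02 → 0.020

0.020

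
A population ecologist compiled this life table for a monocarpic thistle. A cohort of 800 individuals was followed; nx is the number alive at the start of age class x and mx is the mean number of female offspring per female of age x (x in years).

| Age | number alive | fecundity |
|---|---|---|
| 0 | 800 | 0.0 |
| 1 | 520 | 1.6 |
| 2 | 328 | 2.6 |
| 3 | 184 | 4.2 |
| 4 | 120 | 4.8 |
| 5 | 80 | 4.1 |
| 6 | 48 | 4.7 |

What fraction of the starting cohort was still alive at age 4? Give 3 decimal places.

l_4 = n_4/n_0 = 120/800 = 0.15 → 0.150

0.150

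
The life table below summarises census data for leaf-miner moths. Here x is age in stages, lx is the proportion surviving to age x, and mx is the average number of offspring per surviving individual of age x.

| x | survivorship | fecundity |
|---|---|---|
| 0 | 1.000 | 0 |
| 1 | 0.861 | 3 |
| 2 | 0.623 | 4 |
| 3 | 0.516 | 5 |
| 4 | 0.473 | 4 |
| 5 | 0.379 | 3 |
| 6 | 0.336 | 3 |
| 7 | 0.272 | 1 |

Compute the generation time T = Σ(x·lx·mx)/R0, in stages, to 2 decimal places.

3.05

lx·mx: 0, 2.583, 2.492, 2.58, 1.892, 1.137, 1.008, 0.272 → R0 = 11.964
x·lx·mx: 0, 2.583, 4.984, 7.74, 7.568, 5.685, 6.048, 1.904 → Σ = 36.512
T = 36.512 / 11.964 = 3.051822… → 3.05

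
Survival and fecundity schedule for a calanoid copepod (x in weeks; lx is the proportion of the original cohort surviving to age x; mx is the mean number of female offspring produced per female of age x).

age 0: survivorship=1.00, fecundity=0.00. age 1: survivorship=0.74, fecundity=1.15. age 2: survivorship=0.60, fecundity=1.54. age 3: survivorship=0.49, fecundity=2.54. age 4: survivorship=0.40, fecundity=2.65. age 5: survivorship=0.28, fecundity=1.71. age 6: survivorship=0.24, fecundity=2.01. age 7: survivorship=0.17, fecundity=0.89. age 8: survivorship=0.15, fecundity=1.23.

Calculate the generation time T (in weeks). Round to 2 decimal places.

lx·mx: 0, 0.851, 0.924, 1.2446, 1.06, 0.4788, 0.4824, 0.1513, 0.1845 → R0 = 5.3766
x·lx·mx: 0, 0.851, 1.848, 3.7338, 4.24, 2.394, 2.8944, 1.0591, 1.476 → Σ = 18.4963
T = 18.4963 / 5.3766 = 3.440148… → 3.44

3.44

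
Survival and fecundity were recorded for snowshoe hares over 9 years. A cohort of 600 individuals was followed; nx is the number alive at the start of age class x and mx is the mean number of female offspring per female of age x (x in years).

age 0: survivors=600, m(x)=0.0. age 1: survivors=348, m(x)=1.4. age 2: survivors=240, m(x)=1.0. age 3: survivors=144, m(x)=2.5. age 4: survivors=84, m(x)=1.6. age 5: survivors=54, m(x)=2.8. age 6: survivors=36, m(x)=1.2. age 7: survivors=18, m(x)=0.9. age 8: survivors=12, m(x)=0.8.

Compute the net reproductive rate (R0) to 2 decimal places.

lx = nx/n0 = nx/600: 1, 0.58, 0.4, 0.24, 0.14, 0.09, 0.06, 0.03, 0.02
lx·mx by age: 0, 0.812, 0.4, 0.6, 0.224, 0.252, 0.072, 0.027, 0.016
R0 = Σ lx·mx = 2.403 → 2.40

2.40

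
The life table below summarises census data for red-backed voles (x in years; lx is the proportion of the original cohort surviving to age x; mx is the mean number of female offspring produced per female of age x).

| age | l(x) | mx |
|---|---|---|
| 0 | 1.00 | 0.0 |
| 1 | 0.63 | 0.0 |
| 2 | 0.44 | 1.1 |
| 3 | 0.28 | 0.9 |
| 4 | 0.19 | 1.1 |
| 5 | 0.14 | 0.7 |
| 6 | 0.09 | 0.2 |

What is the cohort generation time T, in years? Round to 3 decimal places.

2.976

lx·mx: 0, 0, 0.484, 0.252, 0.209, 0.098, 0.018 → R0 = 1.061
x·lx·mx: 0, 0, 0.968, 0.756, 0.836, 0.49, 0.108 → Σ = 3.158
T = 3.158 / 1.061 = 2.976437… → 2.976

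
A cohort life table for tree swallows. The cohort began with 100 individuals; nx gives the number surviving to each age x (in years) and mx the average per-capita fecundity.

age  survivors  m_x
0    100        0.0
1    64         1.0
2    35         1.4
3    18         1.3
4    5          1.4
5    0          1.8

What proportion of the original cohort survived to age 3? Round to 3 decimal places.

l_3 = n_3/n_0 = 18/100 = 0.18 → 0.180

0.180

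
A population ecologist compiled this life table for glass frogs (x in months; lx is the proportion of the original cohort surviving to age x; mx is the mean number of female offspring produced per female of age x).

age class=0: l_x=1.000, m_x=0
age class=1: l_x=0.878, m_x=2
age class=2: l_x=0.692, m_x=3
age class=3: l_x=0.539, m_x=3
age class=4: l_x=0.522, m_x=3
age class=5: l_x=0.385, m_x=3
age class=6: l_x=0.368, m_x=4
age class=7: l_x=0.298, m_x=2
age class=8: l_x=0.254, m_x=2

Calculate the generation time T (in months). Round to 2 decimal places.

lx·mx: 0, 1.756, 2.076, 1.617, 1.566, 1.155, 1.472, 0.596, 0.508 → R0 = 10.746
x·lx·mx: 0, 1.756, 4.152, 4.851, 6.264, 5.775, 8.832, 4.172, 4.064 → Σ = 39.866
T = 39.866 / 10.746 = 3.709846… → 3.71

3.71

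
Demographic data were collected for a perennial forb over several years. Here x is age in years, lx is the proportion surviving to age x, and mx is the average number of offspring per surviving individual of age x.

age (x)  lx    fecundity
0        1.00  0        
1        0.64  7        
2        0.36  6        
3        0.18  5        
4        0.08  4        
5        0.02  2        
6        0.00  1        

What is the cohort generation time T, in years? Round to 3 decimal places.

lx·mx: 0, 4.48, 2.16, 0.9, 0.32, 0.04, 0 → R0 = 7.9
x·lx·mx: 0, 4.48, 4.32, 2.7, 1.28, 0.2, 0 → Σ = 12.98
T = 12.98 / 7.9 = 1.643038… → 1.643

1.643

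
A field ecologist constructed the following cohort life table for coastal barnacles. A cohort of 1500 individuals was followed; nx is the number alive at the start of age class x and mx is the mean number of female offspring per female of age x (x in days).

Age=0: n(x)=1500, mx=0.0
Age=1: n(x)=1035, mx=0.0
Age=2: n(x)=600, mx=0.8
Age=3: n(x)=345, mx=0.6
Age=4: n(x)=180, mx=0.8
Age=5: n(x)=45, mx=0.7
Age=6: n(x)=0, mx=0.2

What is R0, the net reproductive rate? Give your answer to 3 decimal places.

lx = nx/n0 = nx/1500: 1, 0.69, 0.4, 0.23, 0.12, 0.03, 0
lx·mx by age: 0, 0, 0.32, 0.138, 0.096, 0.021, 0
R0 = Σ lx·mx = 0.575 → 0.575

0.575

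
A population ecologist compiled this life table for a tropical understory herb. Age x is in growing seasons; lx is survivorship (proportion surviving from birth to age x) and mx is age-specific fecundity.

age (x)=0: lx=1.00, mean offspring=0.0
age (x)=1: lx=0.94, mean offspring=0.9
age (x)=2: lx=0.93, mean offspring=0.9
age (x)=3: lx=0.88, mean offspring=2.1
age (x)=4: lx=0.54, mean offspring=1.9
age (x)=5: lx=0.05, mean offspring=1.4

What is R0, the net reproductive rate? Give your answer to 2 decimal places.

4.63

lx·mx by age: 0, 0.846, 0.837, 1.848, 1.026, 0.07
R0 = Σ lx·mx = 4.627 → 4.63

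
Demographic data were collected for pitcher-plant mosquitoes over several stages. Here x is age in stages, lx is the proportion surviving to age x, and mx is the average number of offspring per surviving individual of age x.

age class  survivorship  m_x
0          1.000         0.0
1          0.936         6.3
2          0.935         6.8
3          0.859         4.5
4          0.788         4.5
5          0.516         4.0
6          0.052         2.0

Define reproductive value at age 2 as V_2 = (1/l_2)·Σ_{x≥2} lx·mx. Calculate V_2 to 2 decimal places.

lx·mx for x ≥ 2: 6.358, 3.8655, 3.546, 2.064, 0.104 → sum = 15.9375
V_2 = 15.9375 / l_2 = 15.9375 / 0.935 = 17.045455… → 17.05

17.05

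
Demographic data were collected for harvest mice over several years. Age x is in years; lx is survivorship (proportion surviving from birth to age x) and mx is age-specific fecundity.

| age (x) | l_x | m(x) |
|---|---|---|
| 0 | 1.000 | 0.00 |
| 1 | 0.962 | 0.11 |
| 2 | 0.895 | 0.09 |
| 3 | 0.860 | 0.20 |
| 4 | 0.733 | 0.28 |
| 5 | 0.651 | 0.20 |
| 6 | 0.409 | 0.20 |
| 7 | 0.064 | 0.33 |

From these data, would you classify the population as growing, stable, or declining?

declining

R0 = Σ lx·mx = 0 + 0.10582 + 0.08055 + 0.172 + 0.20524 + 0.1302 + 0.0818 + 0.02112 = 0.79673
R0 < 1, so the population is declining.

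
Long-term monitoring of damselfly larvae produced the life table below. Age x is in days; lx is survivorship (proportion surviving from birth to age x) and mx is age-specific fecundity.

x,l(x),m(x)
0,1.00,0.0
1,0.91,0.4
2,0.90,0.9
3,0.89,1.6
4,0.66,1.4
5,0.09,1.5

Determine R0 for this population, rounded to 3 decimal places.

3.657

lx·mx by age: 0, 0.364, 0.81, 1.424, 0.924, 0.135
R0 = Σ lx·mx = 3.657 → 3.657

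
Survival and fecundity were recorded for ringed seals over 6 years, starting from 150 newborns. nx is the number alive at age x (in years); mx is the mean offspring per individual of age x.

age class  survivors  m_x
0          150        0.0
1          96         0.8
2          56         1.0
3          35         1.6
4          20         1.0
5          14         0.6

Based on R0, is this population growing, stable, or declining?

lx = nx/n0 = nx/150: 1, 0.64, 0.37333…, 0.23333…, 0.13333…, 0.09333…
R0 = Σ lx·mx = 0 + 0.512 + 0.373333… + 0.373333… + 0.133333… + 0.056… = 1.448…
R0 > 1, so the population is growing.

growing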